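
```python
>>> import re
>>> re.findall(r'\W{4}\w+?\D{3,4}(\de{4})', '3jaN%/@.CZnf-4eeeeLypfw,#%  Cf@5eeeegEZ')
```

With a single group, `findall` returns only what that group captured — 1 item.

['4eeee']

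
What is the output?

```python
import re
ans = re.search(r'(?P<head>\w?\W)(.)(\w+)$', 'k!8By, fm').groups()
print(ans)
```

The match spans [4:9] → 'y, fm'.
Captured: group 1 = 'y,', group 2 = ' ', group 3 = 'fm'.

('y,', ' ', 'fm')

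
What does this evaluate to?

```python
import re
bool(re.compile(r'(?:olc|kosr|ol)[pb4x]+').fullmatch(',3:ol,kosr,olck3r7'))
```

`fullmatch` succeeds only if the pattern covers the string from start to end.
Here the pattern can't cover the whole string, so the call returns None, and `bool(None)` is False.

False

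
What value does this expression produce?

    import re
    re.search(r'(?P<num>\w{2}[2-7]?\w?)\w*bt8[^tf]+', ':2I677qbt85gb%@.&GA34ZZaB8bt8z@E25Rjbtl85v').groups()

('2I67',)

This matches exactly 2 of a word character, then optionally a character in [2-7], then optionally a word character (captured as 'num'); then zero or more of a word character, then the literal 'bt8', then one or more of any character except [tf].
`re.search` tries every starting position until one works.
The match spans [1:27] → '2I677qbt85gb%@.&GA34ZZaB8b'.
Captured: group 1 = '2I67'.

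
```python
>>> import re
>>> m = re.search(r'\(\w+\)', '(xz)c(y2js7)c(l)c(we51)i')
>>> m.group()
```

`search` walks the string left to right and returns the first match it finds.
The match spans [0:4] → '(xz)'.

'(xz)'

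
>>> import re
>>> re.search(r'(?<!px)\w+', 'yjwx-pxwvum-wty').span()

(0, 4)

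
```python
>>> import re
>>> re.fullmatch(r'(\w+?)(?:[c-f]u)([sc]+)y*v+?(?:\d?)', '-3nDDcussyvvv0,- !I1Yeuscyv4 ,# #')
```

None

This matches one or more of a word character (lazy) (captured); then a character in [c-f], then the literal 'u' (non-capturing group); then one or more of one of [sc] (captured); then zero or more of the literal 'y', then one or more of the literal 'v' (lazy); then optionally a digit (non-capturing group).
`re.fullmatch` is like wrapping the pattern in `^…$` (in single-line mode).
Here there's no way to consume every character, so the call returns None.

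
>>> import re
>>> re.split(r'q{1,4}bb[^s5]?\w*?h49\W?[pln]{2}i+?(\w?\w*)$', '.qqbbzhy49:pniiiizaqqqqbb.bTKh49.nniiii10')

['.qqbbzhy49:pniiiiza', 'iii10', '']

The pattern matches 1 to 4 of a literal 'q', then the literal 'bb'; then optionally any character except [s5], then zero or more of a word character (lazy), then the literal 'h49'; then optionally a non-word character, then exactly 2 of one of [pln], then one or more of a literal 'i' (lazy); then optionally a word character, then zero or more of a word character (captured); then anchored at the end.
Matches to split on: at [19:41] → 'qqqqbb.bTKh49.nniiii10'.
Because the pattern has a capturing group, `split` also inserts each captured text between the pieces.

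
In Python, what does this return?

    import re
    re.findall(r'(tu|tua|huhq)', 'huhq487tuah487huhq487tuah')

['huhq', 'tu', 'huhq', 'tu']

Branches in `(...|...)` are attempted left-to-right; the first branch that allows the whole pattern to succeed is taken.
Scanning left to right: at [0:4] match 'huhq', group 1 = 'huhq'; at [7:9] match 'tu', group 1 = 'tu'; at [14:18] match 'huhq', group 1 = 'huhq'; at [21:23] match 'tu', group 1 = 'tu'.
One capturing group, so `findall` returns just the captured substring from each match — 4 in all.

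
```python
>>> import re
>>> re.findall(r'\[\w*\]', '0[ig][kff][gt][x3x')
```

Walking the string: at [1:5] → '[ig]'; at [5:10] → '[kff]'; at [10:14] → '[gt]'.
Since nothing is captured, `findall` lists the 3 matched substrings directly.

['[ig]', '[kff]', '[gt]']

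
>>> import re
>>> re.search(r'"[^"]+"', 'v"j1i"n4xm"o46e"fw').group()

`re.search` scans for the first position where the pattern succeeds.
The match spans [1:6] → '"j1i"'.

'"j1i"'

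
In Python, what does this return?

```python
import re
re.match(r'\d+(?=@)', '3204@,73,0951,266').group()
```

'3204'

Lookahead/lookbehind check context without consuming it, so the matched span excludes the asserted characters.
`re.match` won't scan ahead — the pattern has to work from the very first character.
The match spans [0:4] → '3204'.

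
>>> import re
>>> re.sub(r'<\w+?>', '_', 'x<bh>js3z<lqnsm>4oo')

'x_js3z_4oo'

Each match is replaced by '_'.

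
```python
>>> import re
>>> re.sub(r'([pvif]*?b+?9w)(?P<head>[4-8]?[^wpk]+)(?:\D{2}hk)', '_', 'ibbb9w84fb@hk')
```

Every occurrence is swapped for '_'.

'_'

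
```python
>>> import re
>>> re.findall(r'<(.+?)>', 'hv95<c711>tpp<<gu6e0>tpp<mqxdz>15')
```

With a single group, `findall` returns only what that group captured — 3 items.

['c711', '<gu6e0', 'mqxdz']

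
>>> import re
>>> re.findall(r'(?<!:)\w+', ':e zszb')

['zszb']

The negative lookahead/lookbehind blocks any match where the forbidden context is present.
Matches: at [3:7] → 'zszb'.
Since nothing is captured, `findall` lists the 1 matched substring directly.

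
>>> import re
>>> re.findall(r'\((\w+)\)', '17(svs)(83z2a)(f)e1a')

['svs', '83z2a', 'f']

Scanning left to right: at [2:7] match '(svs)', group 1 = 'svs'; at [7:14] match '(83z2a)', group 1 = '83z2a'; at [14:17] match '(f)', group 1 = 'f'.
With a single group, `findall` returns only what that group captured — 3 items.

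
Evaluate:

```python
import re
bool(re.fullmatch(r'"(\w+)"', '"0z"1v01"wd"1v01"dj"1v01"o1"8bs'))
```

`re.fullmatch` requires the pattern to consume the entire string.
Here the string isn't matched end-to-end, so the call returns None, and `bool(None)` is False.

False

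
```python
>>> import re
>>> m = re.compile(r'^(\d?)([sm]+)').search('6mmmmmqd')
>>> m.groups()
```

('6', 'mmmmm')

The pattern matches anchored at the start of the string; then optionally a digit (captured); then one or more of one of [sm] (captured).
`re.search` tries every starting position until one works.
The match spans [0:6] → '6mmmmm'.
Captured: group 1 = '6', group 2 = 'mmmmm'.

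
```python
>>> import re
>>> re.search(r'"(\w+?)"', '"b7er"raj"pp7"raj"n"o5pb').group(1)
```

'b7er'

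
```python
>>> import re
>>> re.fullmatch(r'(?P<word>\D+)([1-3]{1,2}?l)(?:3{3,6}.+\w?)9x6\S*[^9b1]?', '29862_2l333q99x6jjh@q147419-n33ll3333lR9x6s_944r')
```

`fullmatch` succeeds only if the pattern covers the string from start to end.
Here there's no way to consume every character, so the call returns None.

None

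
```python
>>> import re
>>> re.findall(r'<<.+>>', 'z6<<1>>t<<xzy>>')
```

Scanning left to right: at [2:15] → '<<1>>t<<xzy>>'.
With no groups in the pattern, `findall` gives back each whole match — 1 here.

['<<1>>t<<xzy>>']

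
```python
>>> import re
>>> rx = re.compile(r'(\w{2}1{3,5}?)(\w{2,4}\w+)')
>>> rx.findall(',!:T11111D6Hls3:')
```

Lazy quantifiers expand one character at a time until the remainder of the pattern can match.
`findall` packs the 2 group values into a tuple for every match.

[('T1111', '1D6Hls3')]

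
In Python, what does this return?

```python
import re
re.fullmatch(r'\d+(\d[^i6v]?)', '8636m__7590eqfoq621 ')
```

`re.fullmatch` requires the pattern to consume the entire string.
Here the string isn't matched end-to-end, so the call returns None.

None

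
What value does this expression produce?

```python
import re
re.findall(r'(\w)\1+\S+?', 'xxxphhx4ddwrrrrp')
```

After group 1 captures some text, `\1` only succeeds where that same text appears again.
Scanning left to right: at [0:4] match 'xxxp', group 1 = 'x'; at [4:7] match 'hhx', group 1 = 'h'; at [8:11] match 'ddw', group 1 = 'd'; at [11:16] match 'rrrrp', group 1 = 'r'.
One capturing group, so `findall` returns just the captured substring from each match — 4 in all.

['x', 'h', 'd', 'r']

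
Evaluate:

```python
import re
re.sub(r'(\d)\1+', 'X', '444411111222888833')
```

'XXXXX'

A backreference is literal: `\1` must see the identical characters the first group matched.
Matches: at [0:4] → '4444'; at [4:9] → '11111'; at [9:12] → '222'; at [12:16] → '8888'; at [16:18] → '33'.
Every occurrence is swapped for 'X'.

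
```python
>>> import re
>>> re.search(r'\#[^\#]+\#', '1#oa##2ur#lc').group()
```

`search` walks the string left to right and returns the first match it finds.
The match spans [1:5] → '#oa#'.

'#oa#'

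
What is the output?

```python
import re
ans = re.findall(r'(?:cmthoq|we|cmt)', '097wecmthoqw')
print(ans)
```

['we', 'cmthoq']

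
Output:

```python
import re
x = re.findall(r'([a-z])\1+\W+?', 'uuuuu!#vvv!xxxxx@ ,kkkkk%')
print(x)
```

['u', 'v', 'x', 'k']

The backreference `\1` re-matches whatever the first group consumed, character for character.
Scanning left to right: at [0:6] match 'uuuuu!', group 1 = 'u'; at [7:11] match 'vvv!', group 1 = 'v'; at [11:17] match 'xxxxx@', group 1 = 'x'; at [19:25] match 'kkkkk%', group 1 = 'k'.
`findall` collects group 1 from each match (4 total).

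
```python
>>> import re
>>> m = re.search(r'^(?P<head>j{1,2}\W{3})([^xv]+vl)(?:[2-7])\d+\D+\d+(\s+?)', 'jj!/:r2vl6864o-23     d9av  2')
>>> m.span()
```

Pattern: anchored at the start of the string; then 1 to 2 of the literal 'j', then exactly 3 of a non-word character (captured as 'head'); then one or more of any character except [xv], then the literal 'vl' (captured); then a character in [2-7] (non-capturing group); then one or more of a digit, then one or more of a non-digit, then one or more of a digit; then one or more of whitespace (lazy) (captured).
With the lazy modifier that quantifier settles for the fewest repetitions that let the rest of the pattern succeed (the atoms after it are unaffected and can still be greedy).
`re.search` tries every starting position until one works.
The match spans [0:18] → 'jj!/:r2vl6864o-23 '.
Captured: group 1 = 'jj!/:', group 2 = 'r2vl', group 3 = ' '.

(0, 18)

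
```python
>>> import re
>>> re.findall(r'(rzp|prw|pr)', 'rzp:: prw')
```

Alternation isn't longest-match — the leftmost alternative that fits at this position is chosen.
Scanning left to right: at [0:3] match 'rzp', group 1 = 'rzp'; at [6:9] match 'prw', group 1 = 'prw'.
With a single group, `findall` returns only what that group captured — 2 items.

['rzp', 'prw']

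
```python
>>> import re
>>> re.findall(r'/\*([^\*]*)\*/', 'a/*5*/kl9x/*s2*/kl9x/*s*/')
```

Walking the string: at [1:6] match '/*5*/', group 1 = '5'; at [10:16] match '/*s2*/', group 1 = 's2'; at [20:25] match '/*s*/', group 1 = 's'.
With a single group, `findall` returns only what that group captured — 3 items.

['5', 's2', 's']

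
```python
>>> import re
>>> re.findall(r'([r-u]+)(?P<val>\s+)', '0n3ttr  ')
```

[('ttr', '  ')]

`findall` packs the 2 group values into a tuple for every match.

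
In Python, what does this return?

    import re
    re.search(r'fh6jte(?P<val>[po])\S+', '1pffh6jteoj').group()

Pattern: the literal 'fh6', then the literal 'jte'; then one of [po] (captured as 'val'); then one or more of a non-whitespace character.
Unlike `match`, `search` isn't anchored — it looks for the pattern anywhere in the string.
The match spans [3:11] → 'fh6jteoj'.
Captured: group 1 = 'o'.

'fh6jteoj'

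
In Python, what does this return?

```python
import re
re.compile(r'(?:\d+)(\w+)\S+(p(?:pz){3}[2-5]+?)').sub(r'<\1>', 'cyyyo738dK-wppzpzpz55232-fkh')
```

'cyyyo<dK>5232-fkh'

The pattern matches one or more of a digit (non-capturing group); then one or more of a word character (captured); then one or more of a non-whitespace character; then the literal 'p', then the literal 'pz' repeated 3 times, then one or more of a character in [2-5] (lazy) (captured).
With the lazy modifier that quantifier settles for the fewest repetitions that let the rest of the pattern succeed (the atoms after it are unaffected and can still be greedy).
Matches: at [5:20] → '738dK-wppzpzpz5'.
The replacement refers to a captured group, so each match is rewritten using its own captured text.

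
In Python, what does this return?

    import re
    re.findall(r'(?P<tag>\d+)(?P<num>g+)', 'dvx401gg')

[('401', 'gg')]

The pattern matches one or more of a digit (captured as 'tag'); then one or more of a literal 'g' (captured as 'num').
Scanning left to right: at [3:8] match '401gg', groups = ('401', 'gg').
With 2 capturing groups, `findall` returns a 2-tuple per match.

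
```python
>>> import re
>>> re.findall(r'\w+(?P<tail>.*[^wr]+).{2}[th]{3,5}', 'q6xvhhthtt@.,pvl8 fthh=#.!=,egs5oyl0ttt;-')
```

['@.,pvl8 fthh=#.!=,egs5oy']

This matches one or more of a word character; then zero or more of any character, then one or more of any character except [wr] (captured as 'tail'); then exactly 2 of any character, then 3 to 5 of one of [th].
Walking the string: at [0:39] match 'q6xvhhthtt@.,pvl8 fthh=#.!=,egs5oyl0ttt', group 1 = '@.,pvl8 fthh=#.!=,egs5oy'.
Because there's exactly one group, `findall` drops the full match and keeps group 1 from the one hit.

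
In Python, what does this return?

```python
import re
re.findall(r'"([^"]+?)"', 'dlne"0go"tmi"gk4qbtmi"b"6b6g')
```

['0go', 'gk4qbtmi']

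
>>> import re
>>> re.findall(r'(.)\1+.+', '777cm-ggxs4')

After group 1 captures some text, `\1` only succeeds where that same text appears again.
Walking the string: at [0:11] match '777cm-ggxs4', group 1 = '7'.
Because there's exactly one group, `findall` drops the full match and keeps group 1 from the one hit.

['7']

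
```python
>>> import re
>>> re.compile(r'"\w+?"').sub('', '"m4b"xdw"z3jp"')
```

`sub` substitutes '' at each match site.

'xdw'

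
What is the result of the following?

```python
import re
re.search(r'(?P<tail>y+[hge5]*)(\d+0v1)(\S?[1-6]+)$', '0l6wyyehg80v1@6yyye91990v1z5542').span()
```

Pattern: one or more of a literal 'y', then zero or more of one of [hge5] (captured as 'tail'); then one or more of a digit, then the literal '0v1' (captured); then optionally a non-whitespace character, then one or more of a character in [1-6] (captured); then anchored at the end.
`search` walks the string left to right and returns the first match it finds.
The match spans [15:31] → 'yyye91990v1z5542'.
Captured: group 1 = 'yyye', group 2 = '91990v1', group 3 = 'z5542'.

(15, 31)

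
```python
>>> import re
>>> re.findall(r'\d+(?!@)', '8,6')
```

['8', '6']

A negative assertion filters positions out without eating any characters.
`findall` yields the raw match text (2 of them) because the pattern has no groups.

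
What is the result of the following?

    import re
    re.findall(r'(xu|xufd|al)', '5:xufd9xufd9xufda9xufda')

['xu', 'xu', 'xu', 'xu']

Branches in `(...|...)` are attempted left-to-right; the first branch that allows the whole pattern to succeed is taken.
Walking the string: at [2:4] match 'xu', group 1 = 'xu'; at [7:9] match 'xu', group 1 = 'xu'; at [12:14] match 'xu', group 1 = 'xu'; at [18:20] match 'xu', group 1 = 'xu'.
With a single group, `findall` returns only what that group captured — 4 items.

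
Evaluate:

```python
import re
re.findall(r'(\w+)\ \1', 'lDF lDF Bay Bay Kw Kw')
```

['lDF', 'Bay', 'Kw']

After group 1 captures some text, `\1` only succeeds where that same text appears again.
Matches: at [0:7] match 'lDF lDF', group 1 = 'lDF'; at [8:15] match 'Bay Bay', group 1 = 'Bay'; at [16:21] match 'Kw Kw', group 1 = 'Kw'.
Because there's exactly one group, `findall` drops the full match and keeps group 1 from each hit.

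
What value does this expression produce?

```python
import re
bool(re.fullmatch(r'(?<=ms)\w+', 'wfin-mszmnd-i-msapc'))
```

False

Because the assertion is zero-width, the text it checks is not consumed and won't appear in the result.
`re.fullmatch` requires the pattern to consume the entire string.
Here the string isn't matched end-to-end, so the call returns None, and `bool(None)` is False.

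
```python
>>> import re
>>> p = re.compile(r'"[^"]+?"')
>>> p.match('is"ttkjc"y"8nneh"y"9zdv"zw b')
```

None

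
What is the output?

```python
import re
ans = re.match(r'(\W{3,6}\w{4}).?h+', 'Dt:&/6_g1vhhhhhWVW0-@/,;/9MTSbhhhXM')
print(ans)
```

The pattern matches 3 to 6 of a non-word character, then exactly 4 of a word character (captured); then optionally any character, then one or more of the literal 'h'.
`re.match` won't scan ahead — the pattern has to work from the very first character.
Here the pattern fails at index 0, so the call returns None.

None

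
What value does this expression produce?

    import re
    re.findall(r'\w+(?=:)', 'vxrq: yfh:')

['vxrq', 'yfh']

The `(?=…)`/`(?<=…)` assertion just peeks at neighbouring text; it doesn't advance the match position.
Scanning left to right: at [0:4] → 'vxrq'; at [6:9] → 'yfh'.
No capturing groups, so `findall` returns the 2 full match strings.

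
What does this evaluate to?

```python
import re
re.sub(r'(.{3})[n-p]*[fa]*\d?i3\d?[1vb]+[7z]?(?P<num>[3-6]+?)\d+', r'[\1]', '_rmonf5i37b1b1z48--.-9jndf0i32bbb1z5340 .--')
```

Pattern: exactly 3 of any character (captured); then zero or more of a character in [n-p], then zero or more of one of [fa]; then optionally a digit, then the literal 'i3', then optionally a digit; then one or more of one of [1vb], then optionally one of [7z]; then one or more of a character in [3-6] (lazy) (captured as 'num'); then one or more of a digit.
Matches: at [0:17] → '_rmonf5i37b1b1z48'; at [22:39] → 'jndf0i32bbb1z5340'.
Each match is replaced using the text its own group 1 captured.

'[_rm]--.-9[jnd] .--'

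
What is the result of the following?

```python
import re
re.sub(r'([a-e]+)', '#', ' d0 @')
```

' #0 @'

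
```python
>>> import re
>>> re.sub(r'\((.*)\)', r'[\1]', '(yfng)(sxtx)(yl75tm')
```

'[yfng)(sxtx](yl75tm'

The replacement refers to a captured group, so each match is rewritten using its own captured text.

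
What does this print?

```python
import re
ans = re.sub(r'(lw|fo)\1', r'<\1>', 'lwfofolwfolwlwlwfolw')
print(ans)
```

lw<fo>lwfo<lw>lwfolw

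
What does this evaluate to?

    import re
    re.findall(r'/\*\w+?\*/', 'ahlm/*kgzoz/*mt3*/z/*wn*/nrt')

['/*mt3*/', '/*wn*/']

With no groups in the pattern, `findall` gives back each whole match — 2 here.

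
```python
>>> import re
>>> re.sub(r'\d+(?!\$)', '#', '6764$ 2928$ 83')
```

'#4$ #8$ #'

The negative lookaround is zero-width — it rules out positions where the adjacent text would match, without consuming anything.
Every occurrence is swapped for '#'.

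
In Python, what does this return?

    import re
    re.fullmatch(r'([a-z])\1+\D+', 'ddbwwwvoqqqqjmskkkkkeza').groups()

('d',)

A backreference is literal: `\1` must see the identical characters the first group matched.
`fullmatch` succeeds only if the pattern covers the string from start to end.
The match spans [0:23] → 'ddbwwwvoqqqqjmskkkkkeza'.
Captured: group 1 = 'd'.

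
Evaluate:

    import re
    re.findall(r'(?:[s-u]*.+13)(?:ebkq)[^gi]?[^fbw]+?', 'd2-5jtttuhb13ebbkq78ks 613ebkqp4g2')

['d2-5jtttuhb13ebbkq78ks 613ebkqp4']

This matches zero or more of a character in [s-u], then one or more of any character, then the literal '13' (non-capturing group); then a literal 'e', then the literal 'bkq' (non-capturing group); then optionally any character except [gi], then one or more of any character except [fbw] (lazy).
Because the quantifier is non-greedy, it stops expanding at the earliest point where the rest of the pattern can succeed.
Matches: at [0:32] → 'd2-5jtttuhb13ebbkq78ks 613ebkqp4'.
No capturing groups, so `findall` returns the 1 full match string.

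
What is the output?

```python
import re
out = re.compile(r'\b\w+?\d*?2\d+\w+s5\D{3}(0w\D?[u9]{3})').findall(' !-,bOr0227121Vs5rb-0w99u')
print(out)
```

The pattern matches a word boundary (`\b`, zero-width); then one or more of a word character (lazy); then zero or more of a digit (lazy), then a literal '2', then one or more of a digit; then one or more of a word character, then the literal 's5', then exactly 3 of a non-digit; then the literal '0w', then optionally a non-digit, then exactly 3 of one of [u9] (captured).
Because there's exactly one group, `findall` drops the full match and keeps group 1 from the one hit.

['0w99u']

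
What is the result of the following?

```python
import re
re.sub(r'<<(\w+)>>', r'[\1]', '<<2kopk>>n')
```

'[2kopk]n'

Matches: at [0:9] → '<<2kopk>>'.
The replacement refers to a captured group, so each match is rewritten using its own captured text.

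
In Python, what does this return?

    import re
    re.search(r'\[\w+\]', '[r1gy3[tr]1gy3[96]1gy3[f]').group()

`re.search` tries every starting position until one works.
The match spans [6:10] → '[tr]'.

'[tr]'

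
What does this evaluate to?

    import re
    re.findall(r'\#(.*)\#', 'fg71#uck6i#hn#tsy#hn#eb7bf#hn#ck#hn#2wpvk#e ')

['uck6i#hn#tsy#hn#eb7bf#hn#ck#hn#2wpvk']

Walking the string: at [4:42] match '#uck6i#hn#tsy#hn#eb7bf#hn#ck#hn#2wpvk#', group 1 = 'uck6i#hn#tsy#hn#eb7bf#hn#ck#hn#2wpvk'.
One capturing group, so `findall` returns just the captured substring from the one match — 1 in all.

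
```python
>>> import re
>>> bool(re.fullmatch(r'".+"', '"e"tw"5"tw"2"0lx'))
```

False

`re.fullmatch` requires the pattern to consume the entire string.
Here the string isn't matched end-to-end, so the call returns None, and `bool(None)` is False.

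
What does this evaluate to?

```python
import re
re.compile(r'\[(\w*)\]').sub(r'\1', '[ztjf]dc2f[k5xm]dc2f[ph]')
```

Matches: at [0:6] → '[ztjf]'; at [10:16] → '[k5xm]'; at [20:24] → '[ph]'.
The replacement refers to a captured group, so each match is rewritten using its own captured text.

'ztjfdc2fk5xmdc2fph'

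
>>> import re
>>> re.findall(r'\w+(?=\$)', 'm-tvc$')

['tvc']

The lookaround is zero-width — it requires the adjacent text to match without consuming it, so the asserted text isn't part of the match.
`findall` yields the raw match text (1 of them) because the pattern has no groups.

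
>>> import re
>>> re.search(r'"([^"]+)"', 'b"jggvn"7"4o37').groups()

('jggvn',)

Unlike `match`, `search` isn't anchored — it looks for the pattern anywhere in the string.
The match spans [1:8] → '"jggvn"'.
Captured: group 1 = 'jggvn'.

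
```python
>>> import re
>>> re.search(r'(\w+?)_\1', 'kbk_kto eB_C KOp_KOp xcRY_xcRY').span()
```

`\1` has to match the exact text group 1 already captured.
`re.search` scans for the first position where the pattern succeeds.
The match spans [2:5] → 'k_k'.
Captured: group 1 = 'k'.

(2, 5)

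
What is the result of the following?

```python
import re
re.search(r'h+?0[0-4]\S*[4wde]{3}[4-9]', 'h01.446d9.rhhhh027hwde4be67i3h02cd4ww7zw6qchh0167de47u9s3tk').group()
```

'h01.446d9.rhhhh027hwde4be67i3h02cd4ww7zw6qchh0167de47'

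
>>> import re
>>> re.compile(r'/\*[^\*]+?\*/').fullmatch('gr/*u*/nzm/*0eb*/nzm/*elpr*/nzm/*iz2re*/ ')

None

`re.fullmatch` requires the pattern to consume the entire string.
Here there's no way to consume every character, so the call returns None.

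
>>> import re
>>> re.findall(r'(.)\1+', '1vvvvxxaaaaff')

`\1` has to match the exact text group 1 already captured.
Matches: at [1:5] match 'vvvv', group 1 = 'v'; at [5:7] match 'xx', group 1 = 'x'; at [7:11] match 'aaaa', group 1 = 'a'; at [11:13] match 'ff', group 1 = 'f'.
With a single group, `findall` returns only what that group captured — 4 items.

['v', 'x', 'a', 'f']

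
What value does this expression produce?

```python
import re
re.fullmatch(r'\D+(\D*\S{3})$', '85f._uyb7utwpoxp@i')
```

None

For `fullmatch`, every character of the input must be accounted for by the pattern.
Here the string isn't matched end-to-end, so the call returns None.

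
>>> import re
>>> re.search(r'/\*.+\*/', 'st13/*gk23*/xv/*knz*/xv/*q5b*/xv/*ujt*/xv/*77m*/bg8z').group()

'/*gk23*/xv/*knz*/xv/*q5b*/xv/*ujt*/xv/*77m*/'

The match spans [4:48] → '/*gk23*/xv/*knz*/xv/*q5b*/xv/*ujt*/xv/*77m*/'.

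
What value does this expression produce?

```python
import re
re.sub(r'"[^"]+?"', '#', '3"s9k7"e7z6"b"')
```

'3#e7z6#'

Matches: at [1:7] → '"s9k7"'; at [11:14] → '"b"'.
`sub` substitutes '#' at each match site.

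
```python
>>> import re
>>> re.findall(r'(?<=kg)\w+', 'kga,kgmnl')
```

The `(?=…)`/`(?<=…)` assertion just peeks at neighbouring text; it doesn't advance the match position.
No capturing groups, so `findall` returns the 2 full match strings.

['a', 'mnl']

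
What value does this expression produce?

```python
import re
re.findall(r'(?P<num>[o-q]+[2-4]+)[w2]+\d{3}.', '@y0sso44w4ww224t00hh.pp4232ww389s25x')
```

One capturing group, so `findall` returns just the captured substring from the one match — 1 in all.

['pp4232']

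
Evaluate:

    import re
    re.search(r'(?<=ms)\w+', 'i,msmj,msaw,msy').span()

(4, 6)

Because the assertion is zero-width, the text it checks is not consumed and won't appear in the result.
The match spans [4:6] → 'mj'.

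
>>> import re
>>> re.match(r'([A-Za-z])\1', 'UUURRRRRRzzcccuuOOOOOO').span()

(0, 2)

The backreference `\1` re-matches whatever the first group consumed, character for character.
`re.match` won't scan ahead — the pattern has to work from the very first character.
The match spans [0:2] → 'UU'.
Captured: group 1 = 'U'.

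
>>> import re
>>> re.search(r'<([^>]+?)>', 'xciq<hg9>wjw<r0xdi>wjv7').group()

'<hg9>'

The match spans [4:9] → '<hg9>'.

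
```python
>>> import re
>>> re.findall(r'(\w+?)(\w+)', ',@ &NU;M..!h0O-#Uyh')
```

With the lazy modifier that quantifier settles for the fewest repetitions that let the rest of the pattern succeed (the atoms after it are unaffected and can still be greedy).
2 groups means each result is a tuple of 2 captured strings — 3 here.

[('N', 'U'), ('h', '0O'), ('U', 'yh')]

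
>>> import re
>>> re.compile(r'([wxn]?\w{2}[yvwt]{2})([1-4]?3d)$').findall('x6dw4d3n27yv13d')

[('n27yv', '13d')]

The pattern matches optionally one of [wxn], then exactly 2 of a word character, then exactly 2 of one of [yvwt] (captured); then optionally a character in [1-4], then the literal '3d' (captured); then anchored at the end.
Matches: at [7:15] match 'n27yv13d', groups = ('n27yv', '13d').
With 2 capturing groups, `findall` returns a 2-tuple per match.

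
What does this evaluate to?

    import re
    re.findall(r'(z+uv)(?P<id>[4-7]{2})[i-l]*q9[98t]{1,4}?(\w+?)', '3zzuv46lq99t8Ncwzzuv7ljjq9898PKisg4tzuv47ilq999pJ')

[('zzuv', '46', 't'), ('zuv', '47', '9')]

With the lazy modifier that quantifier settles for the fewest repetitions that let the rest of the pattern succeed (the atoms after it are unaffected and can still be greedy).
`findall` packs the 3 group values into a tuple for every match.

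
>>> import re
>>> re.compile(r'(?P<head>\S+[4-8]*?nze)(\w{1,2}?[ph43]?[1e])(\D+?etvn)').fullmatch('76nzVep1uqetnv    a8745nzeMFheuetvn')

This matches one or more of a non-whitespace character, then zero or more of a character in [4-8] (lazy), then the literal 'nze' (captured as 'head'); then 1 to 2 of a word character (lazy), then optionally one of [ph43], then one of [1e] (captured); then one or more of a non-digit (lazy), then the literal 'et', then the literal 'vn' (captured).
`re.fullmatch` is like wrapping the pattern in `^…$` (in single-line mode).
Here there's no way to consume every character, so the call returns None.

None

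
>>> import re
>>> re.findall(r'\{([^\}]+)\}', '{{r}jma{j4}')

['{r', 'j4']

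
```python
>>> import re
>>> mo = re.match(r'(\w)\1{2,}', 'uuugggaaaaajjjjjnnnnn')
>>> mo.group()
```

`\1` is not a pattern — it's the concrete string captured by group 1, re-applied verbatim.
`match` is anchored at position 0; if the pattern doesn't fit there, it returns None.
The match spans [0:3] → 'uuu'.
Captured: group 1 = 'u'.

'uuu'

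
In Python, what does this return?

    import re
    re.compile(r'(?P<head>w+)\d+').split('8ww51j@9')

This matches one or more of a literal 'w' (captured as 'head'); then one or more of a digit.
Matches to split on: at [1:5] → 'ww51'.
Because the pattern has a capturing group, `split` also inserts each captured text between the pieces.

['8', 'ww', 'j@9']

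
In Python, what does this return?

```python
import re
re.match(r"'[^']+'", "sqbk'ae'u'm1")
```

`re.match` won't scan ahead — the pattern has to work from the very first character.
Here position 0 doesn't satisfy it, so the call returns None.

None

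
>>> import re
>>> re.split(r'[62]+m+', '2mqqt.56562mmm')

['', 'qqt.565', '']

Pattern: one or more of one of [62]; then one or more of a literal 'm'.
Matches to split on: at [0:2] → '2m'; at [9:14] → '62mmm'.
`split` removes every match and returns the 3 fragments in between.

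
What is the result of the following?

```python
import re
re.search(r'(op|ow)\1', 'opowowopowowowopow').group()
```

'owow'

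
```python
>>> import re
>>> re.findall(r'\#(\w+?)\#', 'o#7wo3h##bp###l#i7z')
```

['7wo3h', 'bp', 'l']

With a single group, `findall` returns only what that group captured — 3 items.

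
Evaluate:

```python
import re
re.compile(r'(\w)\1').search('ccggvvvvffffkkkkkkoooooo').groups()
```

('c',)

The match spans [0:2] → 'cc'.
Captured: group 1 = 'c'.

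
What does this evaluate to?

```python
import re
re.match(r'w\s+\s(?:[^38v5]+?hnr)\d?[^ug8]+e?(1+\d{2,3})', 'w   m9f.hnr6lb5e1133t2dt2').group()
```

Pattern: a literal 'w', then one or more of whitespace, then whitespace; then one or more of any character except [38v5] (lazy), then the literal 'hnr' (non-capturing group); then optionally a digit, then one or more of any character except [ug8], then optionally a literal 'e'; then one or more of a literal '1', then 2 to 3 of a digit (captured).
`re.match` only tries the pattern at the start of the string.
The match spans [0:20] → 'w   m9f.hnr6lb5e1133'.
Captured: group 1 = '133'.

'w   m9f.hnr6lb5e1133'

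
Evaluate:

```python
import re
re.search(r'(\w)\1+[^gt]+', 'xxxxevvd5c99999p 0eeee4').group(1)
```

'x'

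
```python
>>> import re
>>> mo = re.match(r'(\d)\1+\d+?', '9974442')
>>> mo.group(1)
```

'9'

The match spans [0:3] → '997'.
Captured: group 1 = '9'.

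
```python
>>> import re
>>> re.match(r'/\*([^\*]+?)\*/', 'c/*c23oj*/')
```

None

`match` is anchored at position 0; if the pattern doesn't fit there, it returns None.
Here position 0 doesn't satisfy it, so the call returns None.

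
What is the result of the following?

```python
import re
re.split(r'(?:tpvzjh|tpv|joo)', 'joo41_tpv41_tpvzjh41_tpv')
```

Alternation tries branches left to right and keeps the first one that lets the overall match succeed at that position.
The string is cut at each match, leaving 5 pieces.

['', '41_', '41_', '41_', '']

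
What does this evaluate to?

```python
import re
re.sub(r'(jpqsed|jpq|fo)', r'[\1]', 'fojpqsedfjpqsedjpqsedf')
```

'[fo][jpqsed]f[jpqsed][jpqsed]f'

`|` is ordered: at each position the engine commits to the first alternative that works.
Matches: at [0:2] → 'fo'; at [2:8] → 'jpqsed'; at [9:15] → 'jpqsed'; at [15:21] → 'jpqsed'.
Each match is replaced using the text its own group 1 captured.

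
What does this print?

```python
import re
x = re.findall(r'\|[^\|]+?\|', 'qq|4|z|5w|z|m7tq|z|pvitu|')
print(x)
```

['|4|', '|5w|', '|m7tq|', '|pvitu|']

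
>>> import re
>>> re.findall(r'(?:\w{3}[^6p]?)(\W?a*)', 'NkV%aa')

['aa']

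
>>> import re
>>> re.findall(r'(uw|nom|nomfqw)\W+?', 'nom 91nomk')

['nom']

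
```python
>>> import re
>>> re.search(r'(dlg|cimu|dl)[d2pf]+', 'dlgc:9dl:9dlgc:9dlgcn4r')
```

None

`re.search` scans for the first position where the pattern succeeds.
Here nothing in the string fits, so the call returns None.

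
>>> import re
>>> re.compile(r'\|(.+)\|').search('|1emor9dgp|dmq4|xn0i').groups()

('1emor9dgp|dmq4',)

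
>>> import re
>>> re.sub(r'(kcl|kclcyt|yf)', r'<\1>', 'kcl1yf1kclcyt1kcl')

Alternation tries branches left to right and keeps the first one that lets the overall match succeed at that position.
Matches: at [0:3] → 'kcl'; at [4:6] → 'yf'; at [7:10] → 'kcl'; at [14:17] → 'kcl'.
`\1` in the replacement pulls in group 1's text for each match.

'<kcl>1<yf>1<kcl>cyt1<kcl>'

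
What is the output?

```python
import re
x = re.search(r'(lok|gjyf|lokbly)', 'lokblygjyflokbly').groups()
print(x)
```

The match spans [0:3] → 'lok'.
Captured: group 1 = 'lok'.

('lok',)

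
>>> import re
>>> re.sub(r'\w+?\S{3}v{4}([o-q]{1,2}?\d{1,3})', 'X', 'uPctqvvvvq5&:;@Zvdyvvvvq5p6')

'X&:;@Xp6'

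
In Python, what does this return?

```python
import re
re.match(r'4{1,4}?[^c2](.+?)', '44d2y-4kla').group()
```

'44d'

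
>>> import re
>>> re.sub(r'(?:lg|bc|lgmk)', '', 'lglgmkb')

'mkb'

Alternation isn't longest-match — the leftmost alternative that fits at this position is chosen.
Every occurrence is swapped for ''.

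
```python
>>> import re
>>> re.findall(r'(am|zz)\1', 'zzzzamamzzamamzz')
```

['zz', 'am', 'am']

A backreference is literal: `\1` must see the identical characters the first group matched.
Walking the string: at [0:4] match 'zzzz', group 1 = 'zz'; at [4:8] match 'amam', group 1 = 'am'; at [10:14] match 'amam', group 1 = 'am'.
`findall` collects group 1 from each match (3 total).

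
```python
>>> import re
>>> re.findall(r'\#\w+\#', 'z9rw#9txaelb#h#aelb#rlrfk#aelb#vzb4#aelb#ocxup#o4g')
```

Walking the string: at [4:13] → '#9txaelb#'; at [14:20] → '#aelb#'; at [25:31] → '#aelb#'; at [35:41] → '#aelb#'.
`findall` yields the raw match text (4 of them) because the pattern has no groups.

['#9txaelb#', '#aelb#', '#aelb#', '#aelb#']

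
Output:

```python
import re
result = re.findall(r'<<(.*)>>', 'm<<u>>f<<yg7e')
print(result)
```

One capturing group, so `findall` returns just the captured substring from the one match — 1 in all.

['u']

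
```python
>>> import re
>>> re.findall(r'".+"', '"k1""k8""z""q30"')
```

['"k1""k8""z""q30"']

Since nothing is captured, `findall` lists the 1 matched substring directly.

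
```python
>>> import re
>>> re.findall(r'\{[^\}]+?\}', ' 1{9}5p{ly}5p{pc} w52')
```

['{9}', '{ly}', '{pc}']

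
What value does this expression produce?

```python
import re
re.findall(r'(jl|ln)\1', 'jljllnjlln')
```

`\1` has to match the exact text group 1 already captured.
One capturing group, so `findall` returns just the captured substring from the one match — 1 in all.

['jl']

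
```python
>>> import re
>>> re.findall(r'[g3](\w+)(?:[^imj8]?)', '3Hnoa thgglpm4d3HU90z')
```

This matches one of [g3]; then one or more of a word character (captured); then optionally any character except [imj8] (non-capturing group).
Because there's exactly one group, `findall` drops the full match and keeps group 1 from each hit.

['Hnoa', 'glpm4d3HU90z']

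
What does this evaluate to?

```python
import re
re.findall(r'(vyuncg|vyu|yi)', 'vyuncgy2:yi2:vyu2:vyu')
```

['vyuncg', 'yi', 'vyu', 'vyu']

`|` is ordered: at each position the engine commits to the first alternative that works.
Walking the string: at [0:6] match 'vyuncg', group 1 = 'vyuncg'; at [9:11] match 'yi', group 1 = 'yi'; at [13:16] match 'vyu', group 1 = 'vyu'; at [18:21] match 'vyu', group 1 = 'vyu'.
Because there's exactly one group, `findall` drops the full match and keeps group 1 from each hit.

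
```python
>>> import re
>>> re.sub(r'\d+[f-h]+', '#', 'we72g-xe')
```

Pattern: one or more of a digit; then one or more of a character in [f-h].
Every occurrence is swapped for '#'.

'we#-xe'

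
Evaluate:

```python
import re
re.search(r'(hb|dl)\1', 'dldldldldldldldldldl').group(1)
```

'dl'

`\1` has to match the exact text group 1 already captured.
`search` walks the string left to right and returns the first match it finds.
The match spans [0:4] → 'dldl'.
Captured: group 1 = 'dl'.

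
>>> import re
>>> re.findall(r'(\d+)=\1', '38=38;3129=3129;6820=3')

['38', '3129']

A backreference is literal: `\1` must see the identical characters the first group matched.
Scanning left to right: at [0:5] match '38=38', group 1 = '38'; at [6:15] match '3129=3129', group 1 = '3129'.
`findall` collects group 1 from each match (2 total).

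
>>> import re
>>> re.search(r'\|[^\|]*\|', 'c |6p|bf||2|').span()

(2, 6)

`re.search` tries every starting position until one works.
The match spans [2:6] → '|6p|'.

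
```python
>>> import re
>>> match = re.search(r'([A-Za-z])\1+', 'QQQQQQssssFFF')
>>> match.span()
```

(0, 6)

A backreference is literal: `\1` must see the identical characters the first group matched.
The match spans [0:6] → 'QQQQQQ'.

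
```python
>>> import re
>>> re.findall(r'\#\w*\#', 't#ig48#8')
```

['#ig48#']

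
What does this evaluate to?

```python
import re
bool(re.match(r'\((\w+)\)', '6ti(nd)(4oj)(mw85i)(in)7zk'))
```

False

`match` is anchored at position 0; if the pattern doesn't fit there, it returns None.
Here position 0 doesn't satisfy it, so the call returns None, and `bool(None)` is False.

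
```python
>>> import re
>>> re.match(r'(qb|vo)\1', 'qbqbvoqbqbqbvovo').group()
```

'qbqb'

The backreference `\1` re-matches whatever the first group consumed, character for character.
`re.match` only tries the pattern at the start of the string.
The match spans [0:4] → 'qbqb'.
Captured: group 1 = 'qb'.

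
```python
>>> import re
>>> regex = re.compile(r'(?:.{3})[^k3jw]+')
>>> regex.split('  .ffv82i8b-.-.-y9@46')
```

This matches exactly 3 of any character (non-capturing group); then one or more of any character except [k3jw].
Matches to split on: at [0:21] → '  .ffv82i8b-.-.-y9@46'.
Each match becomes a cut point; 2 segments remain.

['', '']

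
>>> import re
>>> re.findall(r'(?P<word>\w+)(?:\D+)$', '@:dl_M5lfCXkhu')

['dl_M5lfCXkh']

One capturing group, so `findall` returns just the captured substring from the one match — 1 in all.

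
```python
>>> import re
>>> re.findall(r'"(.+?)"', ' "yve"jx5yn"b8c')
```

['yve']

Walking the string: at [1:6] match '"yve"', group 1 = 'yve'.
One capturing group, so `findall` returns just the captured substring from the one match — 1 in all.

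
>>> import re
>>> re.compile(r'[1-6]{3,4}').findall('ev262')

['262']

Pattern: 3 to 4 of a character in [1-6].
Scanning left to right: at [2:5] → '262'.
With no groups in the pattern, `findall` gives back each whole match — 1 here.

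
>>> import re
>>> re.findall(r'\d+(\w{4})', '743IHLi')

['IHLi']

One capturing group, so `findall` returns just the captured substring from the one match — 1 in all.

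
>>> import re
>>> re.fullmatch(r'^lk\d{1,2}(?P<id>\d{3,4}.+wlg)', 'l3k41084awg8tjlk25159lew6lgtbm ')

The pattern matches anchored at the start of the string; then the literal 'lk', then 1 to 2 of a digit; then 3 to 4 of a digit, then one or more of any character, then the literal 'wlg' (captured as 'id').
`re.fullmatch` is like wrapping the pattern in `^…$` (in single-line mode).
Here the pattern can't cover the whole string, so the call returns None.

None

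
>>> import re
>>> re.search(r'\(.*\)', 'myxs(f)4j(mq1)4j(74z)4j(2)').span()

Unlike `match`, `search` isn't anchored — it looks for the pattern anywhere in the string.
The match spans [4:26] → '(f)4j(mq1)4j(74z)4j(2)'.

(4, 26)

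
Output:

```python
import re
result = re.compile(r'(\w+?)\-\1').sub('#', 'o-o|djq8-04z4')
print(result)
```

#|djq8-04z4

`\1` has to match the exact text group 1 already captured.
Matches: at [0:3] → 'o-o'.
`sub` substitutes '#' at each match site.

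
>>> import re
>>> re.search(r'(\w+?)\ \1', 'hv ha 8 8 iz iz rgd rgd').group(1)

'8'

`\1` has to match the exact text group 1 already captured.
`re.search` tries every starting position until one works.
The match spans [6:9] → '8 8'.
Captured: group 1 = '8'.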